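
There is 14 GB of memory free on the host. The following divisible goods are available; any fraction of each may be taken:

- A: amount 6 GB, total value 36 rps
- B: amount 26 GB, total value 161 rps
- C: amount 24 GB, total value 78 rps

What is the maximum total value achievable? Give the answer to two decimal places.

Take in order of value per unit:
- B (161/26 per unit): 14 of 26 → value 14×161/26 = 86.6923, running total 86.69
Total 86.69.

86.69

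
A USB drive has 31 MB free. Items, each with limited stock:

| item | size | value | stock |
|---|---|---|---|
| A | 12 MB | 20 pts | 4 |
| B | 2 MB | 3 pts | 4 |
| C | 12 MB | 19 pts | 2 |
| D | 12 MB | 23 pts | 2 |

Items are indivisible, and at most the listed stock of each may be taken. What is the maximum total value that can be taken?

55 pts

Top feasible selections:
- 3×B + 2×D: size 30, value 55
- 2×B + 2×D: size 28, value 52
- 1×A + 3×B + 1×D: size 30, value 52
Best: 55 pts.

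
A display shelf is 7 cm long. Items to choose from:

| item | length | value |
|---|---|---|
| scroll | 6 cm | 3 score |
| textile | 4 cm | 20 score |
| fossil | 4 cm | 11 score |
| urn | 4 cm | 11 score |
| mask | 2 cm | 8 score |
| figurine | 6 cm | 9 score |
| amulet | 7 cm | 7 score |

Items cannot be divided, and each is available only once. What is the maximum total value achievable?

Check high-value combinations within 7 cm:
- textile+mask: length 4+2=6, value 20+8=28
- textile: length 4, value 20
- fossil+mask: length 4+2=6, value 11+8=19
- urn+mask: length 4+2=6, value 11+8=19
- fossil: length 4, value 11
Best: 28 score.

28 score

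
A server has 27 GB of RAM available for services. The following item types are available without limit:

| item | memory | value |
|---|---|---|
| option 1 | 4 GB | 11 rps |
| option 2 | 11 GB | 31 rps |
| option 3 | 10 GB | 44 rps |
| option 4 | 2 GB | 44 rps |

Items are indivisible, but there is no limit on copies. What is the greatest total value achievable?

Best value-per-unit is option 4 at 44/2, and filling with it alone uses memory 13×2=26. No mix of the others beats 13×44 = 572.

572 rps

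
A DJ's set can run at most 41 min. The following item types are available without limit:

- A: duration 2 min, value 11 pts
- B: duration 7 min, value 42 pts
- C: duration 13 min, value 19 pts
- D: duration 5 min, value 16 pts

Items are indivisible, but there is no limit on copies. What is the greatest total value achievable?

Best value-per-unit is B at 42/7; filling with it alone gives 5×42 = 210.
Optimal mix: 3×A + 5×B → duration 41, value 243.

243 pts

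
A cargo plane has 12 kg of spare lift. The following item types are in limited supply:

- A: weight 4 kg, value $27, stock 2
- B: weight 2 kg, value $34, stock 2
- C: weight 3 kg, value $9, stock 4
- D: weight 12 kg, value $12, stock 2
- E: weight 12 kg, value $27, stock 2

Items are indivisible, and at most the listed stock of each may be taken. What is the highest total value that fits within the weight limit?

$122

Top feasible selections:
- 2×A + 2×B: weight 12, value 122
- 1×A + 2×B + 1×C: weight 11, value 104
- 1×A + 2×B: weight 8, value 95
Best: $122.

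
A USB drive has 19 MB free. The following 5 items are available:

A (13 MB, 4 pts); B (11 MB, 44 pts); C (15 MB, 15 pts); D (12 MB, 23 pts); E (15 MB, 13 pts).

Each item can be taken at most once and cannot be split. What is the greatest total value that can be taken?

44 pts

Check high-value combinations within 19 MB:
- B: size 11, value 44
- D: size 12, value 23
- C: size 15, value 15
Best: 44 pts.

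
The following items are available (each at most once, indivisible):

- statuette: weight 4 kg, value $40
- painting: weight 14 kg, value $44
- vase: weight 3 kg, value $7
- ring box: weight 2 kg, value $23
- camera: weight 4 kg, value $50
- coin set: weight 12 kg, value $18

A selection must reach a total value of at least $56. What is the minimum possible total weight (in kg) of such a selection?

6

Subsets with value ≥ 56, sorted by total weight:
- ring box+camera: weight 6, value 73
- statuette+ring box: weight 6, value 63
- vase+camera: weight 7, value 57
- statuette+camera: weight 8, value 90
Minimum weight: 6 kg.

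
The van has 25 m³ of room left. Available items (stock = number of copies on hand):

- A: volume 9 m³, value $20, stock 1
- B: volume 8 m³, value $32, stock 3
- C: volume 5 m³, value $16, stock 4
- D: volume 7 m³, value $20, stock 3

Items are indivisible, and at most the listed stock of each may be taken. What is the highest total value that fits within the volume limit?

Best selections within volume 25 and stock limits:
- 3×B: volume 24, value 96
- 2×B + 1×D: volume 23, value 84
Best: $96.

$96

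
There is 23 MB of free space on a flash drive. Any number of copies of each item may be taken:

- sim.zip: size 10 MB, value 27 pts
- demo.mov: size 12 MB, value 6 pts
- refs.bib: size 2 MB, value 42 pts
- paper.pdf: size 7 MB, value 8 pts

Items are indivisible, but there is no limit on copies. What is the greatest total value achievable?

462 pts

Best value-per-unit is refs.bib at 42/2, and filling with it alone uses size 11×2=22. No mix of the others beats 11×42 = 462.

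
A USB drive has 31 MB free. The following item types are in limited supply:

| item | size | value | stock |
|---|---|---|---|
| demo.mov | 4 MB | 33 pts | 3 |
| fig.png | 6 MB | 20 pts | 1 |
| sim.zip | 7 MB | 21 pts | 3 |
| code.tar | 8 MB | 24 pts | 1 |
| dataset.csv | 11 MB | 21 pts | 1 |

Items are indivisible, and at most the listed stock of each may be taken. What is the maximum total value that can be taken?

Top feasible selections:
- 3×demo.mov + 1×sim.zip + 1×code.tar: size 27, value 144
- 3×demo.mov + 1×code.tar + 1×dataset.csv: size 31, value 144
Best: 144 pts.

144 pts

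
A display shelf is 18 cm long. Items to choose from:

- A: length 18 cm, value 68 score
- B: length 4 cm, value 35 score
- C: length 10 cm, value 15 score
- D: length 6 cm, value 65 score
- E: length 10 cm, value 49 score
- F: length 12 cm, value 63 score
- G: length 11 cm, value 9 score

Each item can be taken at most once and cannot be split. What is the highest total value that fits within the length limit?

128 score

Check high-value combinations within 18 cm:
- D+F: length 6+12=18, value 65+63=128
- D+E: length 6+10=16, value 65+49=114
- B+D: length 4+6=10, value 35+65=100
Best: 128 score.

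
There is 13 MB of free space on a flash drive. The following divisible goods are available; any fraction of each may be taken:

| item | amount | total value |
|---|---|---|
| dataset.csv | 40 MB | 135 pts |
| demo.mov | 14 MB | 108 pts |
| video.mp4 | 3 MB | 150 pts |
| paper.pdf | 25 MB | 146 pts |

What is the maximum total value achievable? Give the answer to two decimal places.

Take in order of value per unit:
- video.mp4 (150/3 per unit): all 3 → value 150, running total 150.00
- demo.mov (108/14 per unit): 10 of 14 → value 10×108/14 = 77.1429, running total 227.14
Total 227.14.

227.14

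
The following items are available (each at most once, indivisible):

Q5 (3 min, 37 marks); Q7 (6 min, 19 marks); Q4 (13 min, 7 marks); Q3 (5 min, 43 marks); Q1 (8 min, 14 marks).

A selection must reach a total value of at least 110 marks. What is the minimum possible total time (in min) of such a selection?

22

Subsets with value ≥ 110, sorted by total time:
- Q5+Q7+Q3+Q1: time 22, value 113
- Q5+Q7+Q4+Q3+Q1: time 35, value 120
Minimum time: 22 min.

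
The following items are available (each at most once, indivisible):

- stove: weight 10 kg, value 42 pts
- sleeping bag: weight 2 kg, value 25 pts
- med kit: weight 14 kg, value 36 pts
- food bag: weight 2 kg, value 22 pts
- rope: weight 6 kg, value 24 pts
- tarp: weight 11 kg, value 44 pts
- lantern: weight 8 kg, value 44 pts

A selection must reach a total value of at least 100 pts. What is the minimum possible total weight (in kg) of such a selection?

18

Subsets with value ≥ 100, sorted by total weight:
- sleeping bag+food bag+rope+lantern: weight 18, value 115
- stove+sleeping bag+food bag+rope: weight 20, value 113
- stove+sleeping bag+lantern: weight 20, value 111
Minimum weight: 18 kg.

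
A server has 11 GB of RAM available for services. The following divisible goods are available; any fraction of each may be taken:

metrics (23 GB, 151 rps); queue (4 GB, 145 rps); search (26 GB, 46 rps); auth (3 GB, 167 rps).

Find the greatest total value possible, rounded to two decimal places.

Take in order of value per unit:
- auth (167/3 per unit): all 3 → value 167, running total 167.00
- queue (145/4 per unit): all 4 → value 145, running total 312.00
- metrics (151/23 per unit): 4 of 23 → value 4×151/23 = 26.2609, running total 338.26
Total 338.26.

338.26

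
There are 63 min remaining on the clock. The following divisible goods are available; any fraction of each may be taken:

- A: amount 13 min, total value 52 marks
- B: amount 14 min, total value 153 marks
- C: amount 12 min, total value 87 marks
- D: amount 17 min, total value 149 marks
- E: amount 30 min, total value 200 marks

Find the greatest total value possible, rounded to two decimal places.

Take in order of value per unit:
- B (153/14 per unit): all 14 → value 153, running total 153.00
- D (149/17 per unit): all 17 → value 149, running total 302.00
- C (87/12 per unit): all 12 → value 87, running total 389.00
- E (200/30 per unit): 20 of 30 → value 20×200/30 = 133.3333, running total 522.33
Total 522.33.

522.33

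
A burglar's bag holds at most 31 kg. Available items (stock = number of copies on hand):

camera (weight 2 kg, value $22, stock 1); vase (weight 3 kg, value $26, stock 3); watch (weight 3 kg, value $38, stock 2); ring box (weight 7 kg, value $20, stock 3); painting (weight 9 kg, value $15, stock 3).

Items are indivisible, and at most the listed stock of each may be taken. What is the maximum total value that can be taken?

$216

Best selections within weight 31 and stock limits:
- 1×camera + 3×vase + 2×watch + 2×ring box: weight 31, value 216
- 1×camera + 3×vase + 2×watch + 1×ring box: weight 24, value 196
- 3×vase + 2×watch + 2×ring box: weight 29, value 194
Best: $216.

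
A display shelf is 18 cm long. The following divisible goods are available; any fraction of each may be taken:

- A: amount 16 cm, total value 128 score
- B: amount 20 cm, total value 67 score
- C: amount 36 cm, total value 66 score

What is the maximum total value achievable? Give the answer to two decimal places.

134.70

Take in order of value per unit:
- A (128/16 per unit): all 16 → value 128, running total 128.00
- B (67/20 per unit): 2 of 20 → value 2×67/20 = 6.7000, running total 134.70
Total 134.70.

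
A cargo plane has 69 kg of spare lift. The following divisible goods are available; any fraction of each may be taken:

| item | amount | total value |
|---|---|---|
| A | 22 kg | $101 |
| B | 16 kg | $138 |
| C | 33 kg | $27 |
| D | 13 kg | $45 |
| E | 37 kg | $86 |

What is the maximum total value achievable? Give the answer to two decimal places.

Take in order of value per unit:
- B (138/16 per unit): all 16 → value 138, running total 138.00
- A (101/22 per unit): all 22 → value 101, running total 239.00
- D (45/13 per unit): all 13 → value 45, running total 284.00
- E (86/37 per unit): 18 of 37 → value 18×86/37 = 41.8378, running total 325.84
Total 325.84.

325.84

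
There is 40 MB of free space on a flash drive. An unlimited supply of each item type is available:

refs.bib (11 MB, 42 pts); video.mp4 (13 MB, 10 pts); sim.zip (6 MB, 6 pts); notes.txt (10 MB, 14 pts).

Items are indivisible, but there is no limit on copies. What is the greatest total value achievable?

132 pts

Best value-per-unit is refs.bib at 42/11; filling with it alone gives 3×42 = 126.
Optimal mix: 3×refs.bib + 1×sim.zip → size 39, value 132.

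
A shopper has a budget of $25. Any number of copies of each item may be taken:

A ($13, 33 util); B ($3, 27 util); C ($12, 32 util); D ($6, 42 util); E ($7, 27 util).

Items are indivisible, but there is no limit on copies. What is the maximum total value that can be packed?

Best value-per-unit is B at 27/3, and filling with it alone uses cost 8×3=24. No mix of the others beats 8×27 = 216.

216 util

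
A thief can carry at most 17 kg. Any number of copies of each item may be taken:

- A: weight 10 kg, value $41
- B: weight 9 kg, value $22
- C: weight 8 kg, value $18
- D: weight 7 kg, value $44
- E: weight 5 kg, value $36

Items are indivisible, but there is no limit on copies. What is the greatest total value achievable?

Best value-per-unit is E at 36/5; filling with it alone gives 3×36 = 108.
Optimal mix: 1×D + 2×E → weight 17, value 116.

$116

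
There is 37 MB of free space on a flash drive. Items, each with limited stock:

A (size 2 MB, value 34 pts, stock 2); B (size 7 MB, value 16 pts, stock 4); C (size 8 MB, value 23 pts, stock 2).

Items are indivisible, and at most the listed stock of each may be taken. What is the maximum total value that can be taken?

Best selections within size 37 and stock limits:
- 2×A + 2×B + 2×C: size 34, value 146
- 2×A + 3×B + 1×C: size 33, value 139
Best: 146 pts.

146 pts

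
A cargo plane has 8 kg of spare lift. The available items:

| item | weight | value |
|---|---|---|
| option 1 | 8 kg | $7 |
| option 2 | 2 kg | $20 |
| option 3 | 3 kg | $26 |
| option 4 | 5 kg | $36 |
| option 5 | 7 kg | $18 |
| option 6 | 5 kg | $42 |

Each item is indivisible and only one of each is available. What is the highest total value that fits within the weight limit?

Check high-value combinations within 8 kg:
- option 3+option 6: weight 3+5=8, value 26+42=68
- option 2+option 6: weight 2+5=7, value 20+42=62
- option 3+option 4: weight 3+5=8, value 26+36=62
Best: $68.

$68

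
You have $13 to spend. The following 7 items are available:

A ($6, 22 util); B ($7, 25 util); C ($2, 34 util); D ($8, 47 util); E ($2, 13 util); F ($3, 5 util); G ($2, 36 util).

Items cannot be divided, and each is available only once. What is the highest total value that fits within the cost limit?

117 util

Check high-value combinations within $13:
- C+D+G: cost 2+8+2=12, value 34+47+36=117
- B+C+E+G: cost 7+2+2+2=13, value 25+34+13+36=108
- A+C+E+G: cost 6+2+2+2=12, value 22+34+13+36=105
- A+C+F+G: cost 6+2+3+2=13, value 22+34+5+36=97
- D+E+G: cost 8+2+2=12, value 47+13+36=96
Best: 117 util.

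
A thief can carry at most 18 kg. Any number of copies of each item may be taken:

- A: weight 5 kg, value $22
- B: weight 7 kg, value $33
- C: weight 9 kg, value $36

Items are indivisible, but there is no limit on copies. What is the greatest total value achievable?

Best value-per-unit is B at 33/7; filling with it alone gives 2×33 = 66.
Optimal mix: 2×A + 1×B → weight 17, value 77.

$77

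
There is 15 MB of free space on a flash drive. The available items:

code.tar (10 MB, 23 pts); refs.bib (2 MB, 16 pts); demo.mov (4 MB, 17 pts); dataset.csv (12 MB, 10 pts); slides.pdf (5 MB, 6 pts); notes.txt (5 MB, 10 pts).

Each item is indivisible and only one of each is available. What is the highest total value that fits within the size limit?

Check high-value combinations within 15 MB:
- refs.bib+demo.mov+notes.txt: size 2+4+5=11, value 16+17+10=43
- code.tar+demo.mov: size 10+4=14, value 23+17=40
- refs.bib+demo.mov+slides.pdf: size 2+4+5=11, value 16+17+6=39
- code.tar+refs.bib: size 10+2=12, value 23+16=39
- refs.bib+demo.mov: size 2+4=6, value 16+17=33
Best: 43 pts.

43 pts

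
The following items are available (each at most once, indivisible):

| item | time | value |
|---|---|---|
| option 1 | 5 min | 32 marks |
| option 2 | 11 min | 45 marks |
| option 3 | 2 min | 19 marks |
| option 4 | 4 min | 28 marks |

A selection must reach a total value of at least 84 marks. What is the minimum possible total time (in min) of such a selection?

Subsets with value ≥ 84, sorted by total time:
- option 2+option 3+option 4: time 17, value 92
- option 1+option 2+option 3: time 18, value 96
- option 1+option 2+option 4: time 20, value 105
- option 1+option 2+option 3+option 4: time 22, value 124
Minimum time: 17 min.

17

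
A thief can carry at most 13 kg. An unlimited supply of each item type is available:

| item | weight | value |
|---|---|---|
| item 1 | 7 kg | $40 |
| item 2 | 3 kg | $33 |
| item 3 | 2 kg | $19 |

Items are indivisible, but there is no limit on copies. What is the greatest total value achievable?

Best value-per-unit is item 2 at 33/3; filling with it alone gives 4×33 = 132.
Optimal mix: 3×item 2 + 2×item 3 → weight 13, value 137.

$137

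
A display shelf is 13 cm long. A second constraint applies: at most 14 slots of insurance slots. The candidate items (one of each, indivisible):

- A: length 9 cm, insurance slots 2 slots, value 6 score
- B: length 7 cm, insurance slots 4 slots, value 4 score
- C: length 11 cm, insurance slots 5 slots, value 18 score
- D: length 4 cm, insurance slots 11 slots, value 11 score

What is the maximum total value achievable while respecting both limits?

18 score

Feasible sets respecting both limits:
- C: length 11, insurance slots 5, value 18
- A+D: length 13, insurance slots 13, value 17
- D: length 4, insurance slots 11, value 11
- A: length 9, insurance slots 2, value 6
Best: 18 score.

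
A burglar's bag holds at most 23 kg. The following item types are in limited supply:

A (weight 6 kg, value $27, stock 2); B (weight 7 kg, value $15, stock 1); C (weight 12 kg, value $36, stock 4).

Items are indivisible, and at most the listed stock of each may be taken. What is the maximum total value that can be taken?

Top feasible selections:
- 2×A + 1×B: weight 19, value 69
- 1×A + 1×C: weight 18, value 63
- 2×A: weight 12, value 54
- 1×B + 1×C: weight 19, value 51
Best: $69.

$69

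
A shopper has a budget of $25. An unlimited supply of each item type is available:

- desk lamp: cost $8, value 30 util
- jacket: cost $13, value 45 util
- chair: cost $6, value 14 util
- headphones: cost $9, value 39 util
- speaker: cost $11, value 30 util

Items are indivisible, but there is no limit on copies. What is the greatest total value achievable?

Best value-per-unit is headphones at 39/9; filling with it alone gives 2×39 = 78.
Optimal mix: 2×desk lamp + 1×headphones → cost 25, value 99.

99 util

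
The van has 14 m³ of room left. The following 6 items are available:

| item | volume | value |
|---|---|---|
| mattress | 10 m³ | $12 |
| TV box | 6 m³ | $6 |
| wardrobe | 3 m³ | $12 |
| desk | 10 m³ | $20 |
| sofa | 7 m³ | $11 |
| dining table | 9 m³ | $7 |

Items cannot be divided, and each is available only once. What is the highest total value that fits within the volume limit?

$32

Check high-value combinations within 14 m³:
- wardrobe+desk: volume 3+10=13, value 12+20=32
- mattress+wardrobe: volume 10+3=13, value 12+12=24
- wardrobe+sofa: volume 3+7=10, value 12+11=23
Best: $32.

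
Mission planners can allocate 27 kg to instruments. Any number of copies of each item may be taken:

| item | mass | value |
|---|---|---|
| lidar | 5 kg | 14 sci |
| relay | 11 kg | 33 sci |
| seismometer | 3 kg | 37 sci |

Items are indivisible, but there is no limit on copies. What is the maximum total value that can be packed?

333 sci

Best value-per-unit is seismometer at 37/3, and filling with it alone uses mass 9×3=27. No mix of the others beats 9×37 = 333.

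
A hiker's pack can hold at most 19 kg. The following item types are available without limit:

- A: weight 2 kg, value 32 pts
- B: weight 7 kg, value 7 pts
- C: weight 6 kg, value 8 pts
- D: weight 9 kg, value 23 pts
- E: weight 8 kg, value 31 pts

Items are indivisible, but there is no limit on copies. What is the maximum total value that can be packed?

Best value-per-unit is A at 32/2, and filling with it alone uses weight 9×2=18. No mix of the others beats 9×32 = 288.

288 pts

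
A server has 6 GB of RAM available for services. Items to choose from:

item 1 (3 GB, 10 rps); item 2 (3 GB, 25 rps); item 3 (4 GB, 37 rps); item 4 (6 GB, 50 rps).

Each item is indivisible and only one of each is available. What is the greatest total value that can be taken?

50 rps

Check high-value combinations within 6 GB:
- item 4: memory 6, value 50
- item 3: memory 4, value 37
- item 1+item 2: memory 3+3=6, value 10+25=35
Best: 50 rps.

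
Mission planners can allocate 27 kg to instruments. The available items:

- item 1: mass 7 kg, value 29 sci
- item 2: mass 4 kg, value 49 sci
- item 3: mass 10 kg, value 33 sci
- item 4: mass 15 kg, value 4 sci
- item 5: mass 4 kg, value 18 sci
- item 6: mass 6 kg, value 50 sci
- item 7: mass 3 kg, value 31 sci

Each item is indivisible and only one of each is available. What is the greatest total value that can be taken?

181 sci

Check high-value combinations within 27 kg:
- item 2+item 3+item 5+item 6+item 7: mass 4+10+4+6+3=27, value 49+33+18+50+31=181
- item 1+item 2+item 5+item 6+item 7: mass 7+4+4+6+3=24, value 29+49+18+50+31=177
- item 2+item 3+item 6+item 7: mass 4+10+6+3=23, value 49+33+50+31=163
Best: 181 sci.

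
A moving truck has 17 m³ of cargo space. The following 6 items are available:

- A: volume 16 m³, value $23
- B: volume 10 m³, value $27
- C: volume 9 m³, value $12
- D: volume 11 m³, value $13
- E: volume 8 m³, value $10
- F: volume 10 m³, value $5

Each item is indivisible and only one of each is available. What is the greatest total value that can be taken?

Check high-value combinations within 17 m³:
- B: volume 10, value 27
- A: volume 16, value 23
- C+E: volume 9+8=17, value 12+10=22
- D: volume 11, value 13
Best: $27.

$27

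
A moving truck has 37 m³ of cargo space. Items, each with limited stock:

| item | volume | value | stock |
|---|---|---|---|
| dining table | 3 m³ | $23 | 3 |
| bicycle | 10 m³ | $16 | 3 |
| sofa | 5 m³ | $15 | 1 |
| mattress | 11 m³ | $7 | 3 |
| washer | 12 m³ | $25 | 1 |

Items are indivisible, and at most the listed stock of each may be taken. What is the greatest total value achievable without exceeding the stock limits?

Top feasible selections:
- 3×dining table + 1×bicycle + 1×sofa + 1×washer: volume 36, value 125
- 3×dining table + 2×bicycle + 1×sofa: volume 34, value 116
- 3×dining table + 1×sofa + 1×mattress + 1×washer: volume 37, value 116
Best: $125.

$125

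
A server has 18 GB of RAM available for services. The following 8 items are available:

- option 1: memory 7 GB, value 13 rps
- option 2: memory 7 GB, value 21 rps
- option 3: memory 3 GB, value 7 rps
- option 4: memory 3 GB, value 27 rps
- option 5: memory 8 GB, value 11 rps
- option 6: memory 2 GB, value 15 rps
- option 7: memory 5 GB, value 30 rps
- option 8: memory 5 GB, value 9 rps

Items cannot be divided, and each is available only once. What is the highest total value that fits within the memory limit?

Check high-value combinations within 18 GB:
- option 2+option 4+option 6+option 7: memory 7+3+2+5=17, value 21+27+15+30=93
- option 3+option 4+option 6+option 7+option 8: memory 3+3+2+5+5=18, value 7+27+15+30+9=88
- option 1+option 4+option 6+option 7: memory 7+3+2+5=17, value 13+27+15+30=85
- option 2+option 3+option 4+option 7: memory 7+3+3+5=18, value 21+7+27+30=85
Best: 93 rps.

93 rps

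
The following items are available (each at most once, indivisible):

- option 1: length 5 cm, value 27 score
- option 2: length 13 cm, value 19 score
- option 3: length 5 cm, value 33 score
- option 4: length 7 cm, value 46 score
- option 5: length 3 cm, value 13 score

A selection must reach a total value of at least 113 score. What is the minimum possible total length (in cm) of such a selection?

20

Subsets with value ≥ 113, sorted by total length:
- option 1+option 3+option 4+option 5: length 20, value 119
- option 1+option 2+option 3+option 4: length 30, value 125
Minimum length: 20 cm.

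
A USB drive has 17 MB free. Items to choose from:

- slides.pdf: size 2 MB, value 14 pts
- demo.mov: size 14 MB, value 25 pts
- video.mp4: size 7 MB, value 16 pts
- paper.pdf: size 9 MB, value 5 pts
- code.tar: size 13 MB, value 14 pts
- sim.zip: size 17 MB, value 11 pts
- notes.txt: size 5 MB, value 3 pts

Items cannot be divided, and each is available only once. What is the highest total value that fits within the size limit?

Check high-value combinations within 17 MB:
- slides.pdf+demo.mov: size 2+14=16, value 14+25=39
- slides.pdf+video.mp4+notes.txt: size 2+7+5=14, value 14+16+3=33
- slides.pdf+video.mp4: size 2+7=9, value 14+16=30
- slides.pdf+code.tar: size 2+13=15, value 14+14=28
Best: 39 pts.

39 pts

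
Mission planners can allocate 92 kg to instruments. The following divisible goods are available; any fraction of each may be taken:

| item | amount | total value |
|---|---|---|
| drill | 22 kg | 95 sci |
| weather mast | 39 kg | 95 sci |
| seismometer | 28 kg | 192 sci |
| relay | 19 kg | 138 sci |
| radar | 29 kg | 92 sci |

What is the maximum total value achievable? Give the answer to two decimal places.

Take in order of value per unit:
- relay (138/19 per unit): all 19 → value 138, running total 138.00
- seismometer (192/28 per unit): all 28 → value 192, running total 330.00
- drill (95/22 per unit): all 22 → value 95, running total 425.00
- radar (92/29 per unit): 23 of 29 → value 23×92/29 = 72.9655, running total 497.97
Total 497.97.

497.97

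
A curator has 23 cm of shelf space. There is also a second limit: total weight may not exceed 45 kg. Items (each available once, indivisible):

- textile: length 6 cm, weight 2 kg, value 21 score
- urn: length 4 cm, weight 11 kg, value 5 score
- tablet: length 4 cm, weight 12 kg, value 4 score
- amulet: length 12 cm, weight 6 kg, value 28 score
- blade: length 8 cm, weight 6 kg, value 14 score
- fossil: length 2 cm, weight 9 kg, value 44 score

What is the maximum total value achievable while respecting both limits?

93 score

Feasible sets respecting both limits:
- textile+amulet+fossil: length 20, weight 17, value 93
- amulet+blade+fossil: length 22, weight 21, value 86
- textile+urn+blade+fossil: length 20, weight 28, value 84
- textile+tablet+blade+fossil: length 20, weight 29, value 83
Best: 93 score.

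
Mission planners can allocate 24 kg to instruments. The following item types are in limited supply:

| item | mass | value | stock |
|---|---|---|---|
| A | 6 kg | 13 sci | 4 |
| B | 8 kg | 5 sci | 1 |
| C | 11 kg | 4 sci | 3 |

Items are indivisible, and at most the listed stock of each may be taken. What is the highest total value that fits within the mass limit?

Best selections within mass 24 and stock limits:
- 4×A: mass 24, value 52
- 3×A: mass 18, value 39
- 2×A + 1×B: mass 20, value 31
Best: 52 sci.

52 sci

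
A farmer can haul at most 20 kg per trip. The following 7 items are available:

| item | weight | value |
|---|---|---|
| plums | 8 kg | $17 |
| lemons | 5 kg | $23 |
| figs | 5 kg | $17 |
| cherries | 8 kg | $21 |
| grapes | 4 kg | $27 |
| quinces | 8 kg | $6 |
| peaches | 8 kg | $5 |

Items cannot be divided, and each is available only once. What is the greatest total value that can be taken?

Check high-value combinations within 20 kg:
- lemons+cherries+grapes: weight 5+8+4=17, value 23+21+27=71
- lemons+figs+grapes: weight 5+5+4=14, value 23+17+27=67
- plums+lemons+grapes: weight 8+5+4=17, value 17+23+27=67
- figs+cherries+grapes: weight 5+8+4=17, value 17+21+27=65
Best: $71.

$71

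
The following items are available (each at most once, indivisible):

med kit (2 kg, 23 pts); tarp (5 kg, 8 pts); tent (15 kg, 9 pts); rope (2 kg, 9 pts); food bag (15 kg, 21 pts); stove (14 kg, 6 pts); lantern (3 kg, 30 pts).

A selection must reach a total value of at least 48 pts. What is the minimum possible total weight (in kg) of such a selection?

5

Subsets with value ≥ 48, sorted by total weight:
- med kit+lantern: weight 5, value 53
- med kit+rope+lantern: weight 7, value 62
- med kit+tarp+lantern: weight 10, value 61
- med kit+tarp+rope+lantern: weight 12, value 70
Minimum weight: 5 kg.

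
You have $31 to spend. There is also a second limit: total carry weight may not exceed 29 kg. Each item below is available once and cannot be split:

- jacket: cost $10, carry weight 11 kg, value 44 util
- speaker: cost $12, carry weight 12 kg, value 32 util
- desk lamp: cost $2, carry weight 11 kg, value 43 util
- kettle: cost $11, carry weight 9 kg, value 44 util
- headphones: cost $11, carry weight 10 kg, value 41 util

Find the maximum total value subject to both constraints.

88 util

Feasible sets respecting both limits:
- jacket+kettle: cost 21, carry weight 20, value 88
- jacket+desk lamp: cost 12, carry weight 22, value 87
- desk lamp+kettle: cost 13, carry weight 20, value 87
Best: 88 util.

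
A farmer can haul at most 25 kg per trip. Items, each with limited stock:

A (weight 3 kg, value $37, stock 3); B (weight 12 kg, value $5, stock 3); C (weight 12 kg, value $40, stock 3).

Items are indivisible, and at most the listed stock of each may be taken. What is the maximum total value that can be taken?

Top feasible selections:
- 3×A + 1×C: weight 21, value 151
- 3×A + 1×B: weight 21, value 116
- 2×A + 1×C: weight 18, value 114
Best: $151.

$151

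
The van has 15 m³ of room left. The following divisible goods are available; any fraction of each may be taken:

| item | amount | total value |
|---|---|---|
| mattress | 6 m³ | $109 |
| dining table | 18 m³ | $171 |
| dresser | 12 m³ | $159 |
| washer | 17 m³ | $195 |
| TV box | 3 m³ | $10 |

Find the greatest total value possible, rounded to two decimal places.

Take in order of value per unit:
- mattress (109/6 per unit): all 6 → value 109, running total 109.00
- dresser (159/12 per unit): 9 of 12 → value 9×159/12 = 119.2500, running total 228.25
Total 228.25.

228.25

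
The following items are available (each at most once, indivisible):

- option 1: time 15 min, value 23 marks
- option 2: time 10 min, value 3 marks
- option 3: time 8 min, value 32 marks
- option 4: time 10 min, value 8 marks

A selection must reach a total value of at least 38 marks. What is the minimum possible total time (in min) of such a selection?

18

Subsets with value ≥ 38, sorted by total time:
- option 3+option 4: time 18, value 40
- option 1+option 3: time 23, value 55
- option 2+option 3+option 4: time 28, value 43
- option 1+option 3+option 4: time 33, value 63
Minimum time: 18 min.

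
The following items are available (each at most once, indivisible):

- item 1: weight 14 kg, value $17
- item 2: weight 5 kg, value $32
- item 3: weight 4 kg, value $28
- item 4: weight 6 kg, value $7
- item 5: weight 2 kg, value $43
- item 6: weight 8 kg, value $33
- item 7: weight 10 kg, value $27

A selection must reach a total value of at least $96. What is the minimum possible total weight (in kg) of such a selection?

Subsets with value ≥ 96, sorted by total weight:
- item 2+item 3+item 5: weight 11, value 103
- item 3+item 5+item 6: weight 14, value 104
- item 2+item 5+item 6: weight 15, value 108
Minimum weight: 11 kg.

11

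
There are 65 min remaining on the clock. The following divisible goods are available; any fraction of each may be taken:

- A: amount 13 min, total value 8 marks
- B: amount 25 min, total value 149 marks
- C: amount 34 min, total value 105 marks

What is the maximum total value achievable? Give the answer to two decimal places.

Take in order of value per unit:
- B (149/25 per unit): all 25 → value 149, running total 149.00
- C (105/34 per unit): all 34 → value 105, running total 254.00
- A (8/13 per unit): 6 of 13 → value 6×8/13 = 3.6923, running total 257.69
Total 257.69.

257.69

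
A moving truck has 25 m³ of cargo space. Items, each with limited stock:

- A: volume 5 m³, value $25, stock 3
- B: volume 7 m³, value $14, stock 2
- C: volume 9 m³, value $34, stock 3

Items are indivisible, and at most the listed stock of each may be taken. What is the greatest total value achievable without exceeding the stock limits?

$109

Best selections within volume 25 and stock limits:
- 3×A + 1×C: volume 24, value 109
- 1×A + 2×C: volume 23, value 93
Best: $109.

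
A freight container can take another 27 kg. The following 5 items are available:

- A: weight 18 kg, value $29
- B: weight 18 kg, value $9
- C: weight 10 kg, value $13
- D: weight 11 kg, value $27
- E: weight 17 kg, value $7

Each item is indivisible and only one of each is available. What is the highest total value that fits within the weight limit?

Check high-value combinations within 27 kg:
- C+D: weight 10+11=21, value 13+27=40
- A: weight 18, value 29
- D: weight 11, value 27
Best: $40.

$40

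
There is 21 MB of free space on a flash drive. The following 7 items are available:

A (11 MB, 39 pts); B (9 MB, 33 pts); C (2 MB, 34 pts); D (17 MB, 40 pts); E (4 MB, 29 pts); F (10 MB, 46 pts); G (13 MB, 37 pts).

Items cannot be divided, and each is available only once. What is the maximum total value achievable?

Check high-value combinations within 21 MB:
- B+C+F: size 9+2+10=21, value 33+34+46=113
- C+E+F: size 2+4+10=16, value 34+29+46=109
- A+C+E: size 11+2+4=17, value 39+34+29=102
- C+E+G: size 2+4+13=19, value 34+29+37=100
- B+C+E: size 9+2+4=15, value 33+34+29=96
Best: 113 pts.

113 pts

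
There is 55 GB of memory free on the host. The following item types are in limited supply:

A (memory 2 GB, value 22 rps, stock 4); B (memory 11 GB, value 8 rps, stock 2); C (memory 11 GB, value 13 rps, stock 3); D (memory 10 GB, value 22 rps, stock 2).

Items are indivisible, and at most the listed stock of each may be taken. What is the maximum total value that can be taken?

Top feasible selections:
- 4×A + 2×C + 2×D: memory 50, value 158
- 4×A + 1×B + 1×C + 2×D: memory 50, value 153
- 4×A + 3×C + 1×D: memory 51, value 149
- 4×A + 2×B + 2×D: memory 50, value 148
Best: 158 rps.

158 rps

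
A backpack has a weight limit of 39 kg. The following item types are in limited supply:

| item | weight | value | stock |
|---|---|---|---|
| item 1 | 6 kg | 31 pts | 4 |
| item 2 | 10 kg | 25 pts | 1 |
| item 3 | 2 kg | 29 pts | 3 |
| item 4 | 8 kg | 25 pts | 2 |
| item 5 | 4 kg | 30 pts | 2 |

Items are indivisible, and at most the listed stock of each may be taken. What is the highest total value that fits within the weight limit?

Top feasible selections:
- 4×item 1 + 3×item 3 + 2×item 5: weight 38, value 271
- 4×item 1 + 2×item 3 + 2×item 5: weight 36, value 242
Best: 271 pts.

271 pts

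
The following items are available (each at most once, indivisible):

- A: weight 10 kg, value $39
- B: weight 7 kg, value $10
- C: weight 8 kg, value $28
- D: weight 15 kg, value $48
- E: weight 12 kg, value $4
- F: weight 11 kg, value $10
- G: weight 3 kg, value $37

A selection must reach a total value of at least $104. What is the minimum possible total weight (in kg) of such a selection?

21

Subsets with value ≥ 104, sorted by total weight:
- A+C+G: weight 21, value 104
- C+D+G: weight 26, value 113
- A+D+G: weight 28, value 124
- A+B+C+G: weight 28, value 114
Minimum weight: 21 kg.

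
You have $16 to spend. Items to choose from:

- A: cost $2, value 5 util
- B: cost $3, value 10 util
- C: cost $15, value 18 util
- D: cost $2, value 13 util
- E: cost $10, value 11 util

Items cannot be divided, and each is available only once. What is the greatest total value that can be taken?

34 util

Check high-value combinations within $16:
- B+D+E: cost 3+2+10=15, value 10+13+11=34
- A+D+E: cost 2+2+10=14, value 5+13+11=29
- A+B+D: cost 2+3+2=7, value 5+10+13=28
Best: 34 util.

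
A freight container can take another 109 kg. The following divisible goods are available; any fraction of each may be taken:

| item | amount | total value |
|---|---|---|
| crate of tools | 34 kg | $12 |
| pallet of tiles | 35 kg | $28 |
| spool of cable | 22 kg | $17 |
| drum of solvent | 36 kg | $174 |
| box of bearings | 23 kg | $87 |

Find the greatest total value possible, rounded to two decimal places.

300.59

Take in order of value per unit:
- drum of solvent (174/36 per unit): all 36 → value 174, running total 174.00
- box of bearings (87/23 per unit): all 23 → value 87, running total 261.00
- pallet of tiles (28/35 per unit): all 35 → value 28, running total 289.00
- spool of cable (17/22 per unit): 15 of 22 → value 15×17/22 = 11.5909, running total 300.59
Total 300.59.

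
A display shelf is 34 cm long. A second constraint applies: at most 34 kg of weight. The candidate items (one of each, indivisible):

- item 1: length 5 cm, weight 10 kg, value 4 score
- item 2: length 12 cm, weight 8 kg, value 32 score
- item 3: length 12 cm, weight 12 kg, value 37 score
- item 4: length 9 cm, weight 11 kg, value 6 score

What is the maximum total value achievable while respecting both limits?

75 score

Feasible sets respecting both limits:
- item 2+item 3+item 4: length 33, weight 31, value 75
- item 1+item 2+item 3: length 29, weight 30, value 73
- item 2+item 3: length 24, weight 20, value 69
- item 1+item 3+item 4: length 26, weight 33, value 47
Best: 75 score.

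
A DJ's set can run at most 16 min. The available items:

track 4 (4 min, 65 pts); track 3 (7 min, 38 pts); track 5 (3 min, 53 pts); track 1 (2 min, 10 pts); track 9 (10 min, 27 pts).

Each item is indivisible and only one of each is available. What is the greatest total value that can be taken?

Check high-value combinations within 16 min:
- track 4+track 3+track 5+track 1: duration 4+7+3+2=16, value 65+38+53+10=166
- track 4+track 3+track 5: duration 4+7+3=14, value 65+38+53=156
- track 4+track 5+track 1: duration 4+3+2=9, value 65+53+10=128
Best: 166 pts.

166 pts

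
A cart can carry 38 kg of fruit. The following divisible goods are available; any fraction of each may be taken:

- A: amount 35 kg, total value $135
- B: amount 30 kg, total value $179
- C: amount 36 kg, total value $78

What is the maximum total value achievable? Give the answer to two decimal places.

209.86

Take in order of value per unit:
- B (179/30 per unit): all 30 → value 179, running total 179.00
- A (135/35 per unit): 8 of 35 → value 8×135/35 = 30.8571, running total 209.86
Total 209.86.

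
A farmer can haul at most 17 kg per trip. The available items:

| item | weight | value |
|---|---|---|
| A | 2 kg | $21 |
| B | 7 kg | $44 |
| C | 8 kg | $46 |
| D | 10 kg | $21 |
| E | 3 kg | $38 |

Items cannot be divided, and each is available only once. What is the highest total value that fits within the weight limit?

Check high-value combinations within 17 kg:
- A+B+C: weight 2+7+8=17, value 21+44+46=111
- A+C+E: weight 2+8+3=13, value 21+46+38=105
- A+B+E: weight 2+7+3=12, value 21+44+38=103
Best: $111.

$111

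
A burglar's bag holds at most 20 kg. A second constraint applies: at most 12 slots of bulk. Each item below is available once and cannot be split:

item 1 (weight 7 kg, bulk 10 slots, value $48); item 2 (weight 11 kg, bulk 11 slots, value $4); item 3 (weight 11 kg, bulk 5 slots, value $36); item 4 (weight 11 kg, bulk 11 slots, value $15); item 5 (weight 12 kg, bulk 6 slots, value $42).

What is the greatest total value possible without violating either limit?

$48

Feasible sets respecting both limits:
- item 1: weight 7, bulk 10, value 48
- item 5: weight 12, bulk 6, value 42
- item 3: weight 11, bulk 5, value 36
Best: $48.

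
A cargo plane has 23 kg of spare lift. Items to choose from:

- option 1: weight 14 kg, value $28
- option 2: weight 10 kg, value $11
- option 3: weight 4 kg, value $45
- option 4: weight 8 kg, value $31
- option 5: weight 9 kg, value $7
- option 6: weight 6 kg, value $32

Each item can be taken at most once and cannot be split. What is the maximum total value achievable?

$108

Check high-value combinations within 23 kg:
- option 3+option 4+option 6: weight 4+8+6=18, value 45+31+32=108
- option 2+option 3+option 6: weight 10+4+6=20, value 11+45+32=88
- option 2+option 3+option 4: weight 10+4+8=22, value 11+45+31=87
Best: $108.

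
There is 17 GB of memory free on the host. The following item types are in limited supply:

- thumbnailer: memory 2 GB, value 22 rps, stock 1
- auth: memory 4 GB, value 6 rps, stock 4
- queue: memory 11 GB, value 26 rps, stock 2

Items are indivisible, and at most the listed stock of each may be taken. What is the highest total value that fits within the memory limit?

54 rps

Best selections within memory 17 and stock limits:
- 1×thumbnailer + 1×auth + 1×queue: memory 17, value 54
- 1×thumbnailer + 1×queue: memory 13, value 48
Best: 54 rps.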